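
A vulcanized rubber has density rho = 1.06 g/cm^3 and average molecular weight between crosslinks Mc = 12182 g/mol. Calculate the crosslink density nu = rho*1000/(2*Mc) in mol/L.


nu = rho * 1000 / (2 * Mc)
nu = 1.06 * 1000 / (2 * 12182)
nu = 1060.0 / 24364
nu = 0.0435 mol/L

0.0435 mol/L


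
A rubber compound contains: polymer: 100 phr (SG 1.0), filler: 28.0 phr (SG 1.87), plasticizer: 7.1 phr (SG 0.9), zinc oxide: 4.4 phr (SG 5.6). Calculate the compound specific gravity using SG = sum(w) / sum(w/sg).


Sum of weights = 139.5
Volume contributions:
  polymer: 100/1.0 = 100.0000
  filler: 28.0/1.87 = 14.9733
  plasticizer: 7.1/0.9 = 7.8889
  zinc oxide: 4.4/5.6 = 0.7857
Sum of volumes = 123.6479
SG = 139.5 / 123.6479 = 1.128

SG = 1.128


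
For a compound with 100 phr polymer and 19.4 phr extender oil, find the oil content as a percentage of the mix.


Oil % = oil / (100 + oil) * 100
= 19.4 / (100 + 19.4) * 100
= 19.4 / 119.4 * 100
= 16.25%

16.25%


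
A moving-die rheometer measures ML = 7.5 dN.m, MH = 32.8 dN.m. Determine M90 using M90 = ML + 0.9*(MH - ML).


M90 = ML + 0.9 * (MH - ML)
M90 = 7.5 + 0.9 * (32.8 - 7.5)
M90 = 7.5 + 0.9 * 25.3
M90 = 30.27 dN.m

30.27 dN.m


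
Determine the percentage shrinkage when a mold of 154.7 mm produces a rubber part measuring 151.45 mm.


Shrinkage = (mold - part) / mold * 100
= (154.7 - 151.45) / 154.7 * 100
= 3.25 / 154.7 * 100
= 2.1%

2.1%


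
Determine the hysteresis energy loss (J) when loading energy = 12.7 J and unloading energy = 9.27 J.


Hysteresis loss = loading - unloading
= 12.7 - 9.27
= 3.43 J

3.43 J


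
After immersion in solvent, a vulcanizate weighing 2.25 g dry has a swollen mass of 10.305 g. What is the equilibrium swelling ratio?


Q = W_swollen / W_dry
Q = 10.305 / 2.25
Q = 4.58

Q = 4.58


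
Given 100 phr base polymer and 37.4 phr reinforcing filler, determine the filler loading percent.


Filler % = filler / (rubber + filler) * 100
= 37.4 / (100 + 37.4) * 100
= 37.4 / 137.4 * 100
= 27.22%

27.22%


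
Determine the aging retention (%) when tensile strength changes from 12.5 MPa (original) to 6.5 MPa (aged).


Retention = aged / original * 100
= 6.5 / 12.5 * 100
= 52.0%

52.0%


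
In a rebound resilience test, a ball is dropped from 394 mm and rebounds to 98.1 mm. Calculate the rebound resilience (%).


Resilience = h_rebound / h_drop * 100
= 98.1 / 394 * 100
= 24.9%

24.9%


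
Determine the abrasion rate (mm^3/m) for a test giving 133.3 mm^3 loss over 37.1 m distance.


Rate = volume_loss / distance
= 133.3 / 37.1
= 3.593 mm^3/m

3.593 mm^3/m


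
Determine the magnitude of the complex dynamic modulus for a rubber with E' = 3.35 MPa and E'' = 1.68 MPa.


|E*| = sqrt(E'^2 + E''^2)
= sqrt(3.35^2 + 1.68^2)
= sqrt(11.2225 + 2.8224)
= 3.748 MPa

3.748 MPa


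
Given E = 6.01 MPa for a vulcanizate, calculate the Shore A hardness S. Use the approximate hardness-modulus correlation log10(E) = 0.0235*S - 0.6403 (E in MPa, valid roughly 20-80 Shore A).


log10(E) = 0.0235*S - 0.6403  =>  S = (log10(E) + 0.6403) / 0.0235
log10(6.01) = 0.778874
S = (0.778874 + 0.6403) / 0.0235 = 1.419174 / 0.0235
S = 60.4

Shore A = 60.4


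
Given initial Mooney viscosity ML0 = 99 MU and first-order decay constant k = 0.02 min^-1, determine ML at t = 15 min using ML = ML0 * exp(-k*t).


ML = ML0 * exp(-k * t)
ML = 99 * exp(-0.02 * 15)
ML = 99 * 0.7408
ML = 73.34 MU

73.34 MU


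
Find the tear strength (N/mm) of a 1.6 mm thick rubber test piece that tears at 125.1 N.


Tear strength = force / thickness
= 125.1 / 1.6
= 78.19 N/mm

78.19 N/mm


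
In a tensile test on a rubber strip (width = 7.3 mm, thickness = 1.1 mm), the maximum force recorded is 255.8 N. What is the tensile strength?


Area = width * thickness = 7.3 * 1.1 = 8.03 mm^2
TS = force / area = 255.8 / 8.03 = 31.86 MPa

31.86 MPa


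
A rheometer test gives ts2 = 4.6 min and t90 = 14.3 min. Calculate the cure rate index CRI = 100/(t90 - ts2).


CRI = 100 / (t90 - ts2)
= 100 / (14.3 - 4.6)
= 100 / 9.7
= 10.31 min^-1

10.31 min^-1


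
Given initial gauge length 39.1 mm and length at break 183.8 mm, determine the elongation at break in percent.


Elongation = (Lf - L0) / L0 * 100
= (183.8 - 39.1) / 39.1 * 100
= 144.7 / 39.1 * 100
= 370.1%

370.1%


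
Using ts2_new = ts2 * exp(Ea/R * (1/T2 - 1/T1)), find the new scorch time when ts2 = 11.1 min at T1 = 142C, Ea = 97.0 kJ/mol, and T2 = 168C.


Convert temperatures: T1 = 142 + 273.15 = 415.15 K, T2 = 168 + 273.15 = 441.15 K
ts2_new = 11.1 * exp(97000 / 8.314 * (1/441.15 - 1/415.15))
1/T2 - 1/T1 = -1.4197e-04
ts2_new = 2.12 min

2.12 min


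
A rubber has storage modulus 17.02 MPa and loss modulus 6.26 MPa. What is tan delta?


tan delta = E'' / E'
= 6.26 / 17.02
= 0.3678

tan delta = 0.3678


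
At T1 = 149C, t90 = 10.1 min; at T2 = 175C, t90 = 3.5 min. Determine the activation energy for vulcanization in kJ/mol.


T1 = 422.15 K, T2 = 448.15 K
1/T1 - 1/T2 = 1.3743e-04
ln(t1/t2) = ln(10.1/3.5) = 1.0598
Ea = 8.314 * 1.0598 / 1.3743e-04 = 64112.0250 J/mol
Ea = 64.11 kJ/mol

64.11 kJ/mol


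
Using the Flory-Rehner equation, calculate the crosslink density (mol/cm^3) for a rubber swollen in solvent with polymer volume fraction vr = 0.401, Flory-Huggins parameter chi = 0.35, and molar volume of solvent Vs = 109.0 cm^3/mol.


ln(1 - vr) = ln(1 - 0.401) = -0.5125
Numerator = -((-0.5125) + 0.401 + 0.35 * 0.401^2) = 0.0552
Denominator = 109.0 * (0.401^(1/3) - 0.401/2) = 58.5243
nu = 0.0552 / 58.5243 = 9.4343e-04 mol/cm^3

9.4343e-04 mol/cm^3


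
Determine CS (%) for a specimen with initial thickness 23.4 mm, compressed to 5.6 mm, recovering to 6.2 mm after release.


CS = (t0 - recovered) / (t0 - ts) * 100
= (23.4 - 6.2) / (23.4 - 5.6) * 100
= 17.2 / 17.8 * 100
= 96.6%

96.6%


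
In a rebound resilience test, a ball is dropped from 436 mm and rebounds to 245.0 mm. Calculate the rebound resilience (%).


Resilience = h_rebound / h_drop * 100
= 245.0 / 436 * 100
= 56.2%

56.2%


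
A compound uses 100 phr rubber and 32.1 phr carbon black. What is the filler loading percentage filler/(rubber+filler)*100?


Filler % = filler / (rubber + filler) * 100
= 32.1 / (100 + 32.1) * 100
= 32.1 / 132.1 * 100
= 24.3%

24.3%


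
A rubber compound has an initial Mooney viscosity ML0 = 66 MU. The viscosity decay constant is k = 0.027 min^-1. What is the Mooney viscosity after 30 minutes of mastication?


ML = ML0 * exp(-k * t)
ML = 66 * exp(-0.027 * 30)
ML = 66 * 0.4449
ML = 29.36 MU

29.36 MU


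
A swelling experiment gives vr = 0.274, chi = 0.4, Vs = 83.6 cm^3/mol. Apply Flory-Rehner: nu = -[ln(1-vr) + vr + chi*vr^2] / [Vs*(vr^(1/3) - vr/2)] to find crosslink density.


ln(1 - vr) = ln(1 - 0.274) = -0.3202
Numerator = -((-0.3202) + 0.274 + 0.4 * 0.274^2) = 0.0162
Denominator = 83.6 * (0.274^(1/3) - 0.274/2) = 42.8455
nu = 0.0162 / 42.8455 = 3.7752e-04 mol/cm^3

3.7752e-04 mol/cm^3


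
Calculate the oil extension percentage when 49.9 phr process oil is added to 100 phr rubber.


Oil % = oil / (100 + oil) * 100
= 49.9 / (100 + 49.9) * 100
= 49.9 / 149.9 * 100
= 33.29%

33.29%


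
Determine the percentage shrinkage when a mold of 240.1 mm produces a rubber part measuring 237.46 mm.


Shrinkage = (mold - part) / mold * 100
= (240.1 - 237.46) / 240.1 * 100
= 2.64 / 240.1 * 100
= 1.1%

1.1%


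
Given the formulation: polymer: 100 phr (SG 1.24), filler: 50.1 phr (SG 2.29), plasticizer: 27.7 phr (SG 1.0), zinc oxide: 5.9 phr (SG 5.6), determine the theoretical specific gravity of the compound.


Sum of weights = 183.7
Volume contributions:
  polymer: 100/1.24 = 80.6452
  filler: 50.1/2.29 = 21.8777
  plasticizer: 27.7/1.0 = 27.7000
  zinc oxide: 5.9/5.6 = 1.0536
Sum of volumes = 131.2765
SG = 183.7 / 131.2765 = 1.399

SG = 1.399


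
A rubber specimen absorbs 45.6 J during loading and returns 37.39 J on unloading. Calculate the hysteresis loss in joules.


Hysteresis loss = loading - unloading
= 45.6 - 37.39
= 8.21 J

8.21 J


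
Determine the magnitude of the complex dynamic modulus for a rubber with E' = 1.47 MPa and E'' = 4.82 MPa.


|E*| = sqrt(E'^2 + E''^2)
= sqrt(1.47^2 + 4.82^2)
= sqrt(2.1609 + 23.2324)
= 5.039 MPa

5.039 MPa


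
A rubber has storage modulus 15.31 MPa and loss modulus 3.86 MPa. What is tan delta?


tan delta = E'' / E'
= 3.86 / 15.31
= 0.2521

tan delta = 0.2521


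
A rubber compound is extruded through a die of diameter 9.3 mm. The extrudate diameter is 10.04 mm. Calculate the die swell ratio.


Die swell ratio = D_extrudate / D_die
= 10.04 / 9.3
= 1.08

Die swell = 1.08


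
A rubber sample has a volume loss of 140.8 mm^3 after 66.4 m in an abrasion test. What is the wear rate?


Rate = volume_loss / distance
= 140.8 / 66.4
= 2.12 mm^3/m

2.12 mm^3/m


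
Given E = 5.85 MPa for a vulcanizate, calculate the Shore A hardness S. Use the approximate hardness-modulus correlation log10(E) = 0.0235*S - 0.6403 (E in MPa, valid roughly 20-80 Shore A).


log10(E) = 0.0235*S - 0.6403  =>  S = (log10(E) + 0.6403) / 0.0235
log10(5.85) = 0.767156
S = (0.767156 + 0.6403) / 0.0235 = 1.407456 / 0.0235
S = 59.9

Shore A = 59.9


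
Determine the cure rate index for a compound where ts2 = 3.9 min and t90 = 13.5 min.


CRI = 100 / (t90 - ts2)
= 100 / (13.5 - 3.9)
= 100 / 9.6
= 10.42 min^-1

10.42 min^-1


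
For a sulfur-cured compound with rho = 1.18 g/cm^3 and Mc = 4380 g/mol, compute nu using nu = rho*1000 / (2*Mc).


nu = rho * 1000 / (2 * Mc)
nu = 1.18 * 1000 / (2 * 4380)
nu = 1180.0 / 8760
nu = 0.1347 mol/L

0.1347 mol/L


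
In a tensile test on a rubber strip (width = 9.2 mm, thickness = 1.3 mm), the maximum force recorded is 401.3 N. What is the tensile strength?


Area = width * thickness = 9.2 * 1.3 = 11.96 mm^2
TS = force / area = 401.3 / 11.96 = 33.55 MPa

33.55 MPa


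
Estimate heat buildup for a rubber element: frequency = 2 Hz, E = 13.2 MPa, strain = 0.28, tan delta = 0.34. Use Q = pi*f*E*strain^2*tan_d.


Q = pi * f * E * strain^2 * tan_d
= pi * 2 * 13.2 * 0.28^2 * 0.34
= pi * 2 * 13.2 * 0.0784 * 0.34
= 2.2108

Q = 2.2108


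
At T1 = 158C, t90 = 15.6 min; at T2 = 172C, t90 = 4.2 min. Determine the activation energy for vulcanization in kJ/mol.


T1 = 431.15 K, T2 = 445.15 K
1/T1 - 1/T2 = 7.2945e-05
ln(t1/t2) = ln(15.6/4.2) = 1.3122
Ea = 8.314 * 1.3122 / 7.2945e-05 = 149558.9065 J/mol
Ea = 149.56 kJ/mol

149.56 kJ/mol


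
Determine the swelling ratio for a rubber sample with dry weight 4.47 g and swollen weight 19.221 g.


Q = W_swollen / W_dry
Q = 19.221 / 4.47
Q = 4.3

Q = 4.3


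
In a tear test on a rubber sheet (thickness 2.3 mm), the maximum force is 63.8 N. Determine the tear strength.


Tear strength = force / thickness
= 63.8 / 2.3
= 27.74 N/mm

27.74 N/mm


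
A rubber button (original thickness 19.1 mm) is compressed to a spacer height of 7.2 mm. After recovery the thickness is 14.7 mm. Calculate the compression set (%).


CS = (t0 - recovered) / (t0 - ts) * 100
= (19.1 - 14.7) / (19.1 - 7.2) * 100
= 4.4 / 11.9 * 100
= 37.0%

37.0%


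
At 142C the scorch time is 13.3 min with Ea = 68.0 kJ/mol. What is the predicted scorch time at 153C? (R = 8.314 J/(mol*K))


Convert temperatures: T1 = 142 + 273.15 = 415.15 K, T2 = 153 + 273.15 = 426.15 K
ts2_new = 13.3 * exp(68000 / 8.314 * (1/426.15 - 1/415.15))
1/T2 - 1/T1 = -6.2176e-05
ts2_new = 8.0 min

8.0 min


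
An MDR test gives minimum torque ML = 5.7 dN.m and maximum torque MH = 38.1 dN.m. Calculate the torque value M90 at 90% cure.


M90 = ML + 0.9 * (MH - ML)
M90 = 5.7 + 0.9 * (38.1 - 5.7)
M90 = 5.7 + 0.9 * 32.4
M90 = 34.86 dN.m

34.86 dN.m


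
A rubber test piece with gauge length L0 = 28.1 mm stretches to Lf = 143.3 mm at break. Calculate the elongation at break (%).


Elongation = (Lf - L0) / L0 * 100
= (143.3 - 28.1) / 28.1 * 100
= 115.2 / 28.1 * 100
= 410.0%

410.0%


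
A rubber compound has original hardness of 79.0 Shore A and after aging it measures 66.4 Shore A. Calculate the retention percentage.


Retention = aged / original * 100
= 66.4 / 79.0 * 100
= 84.1%

84.1%


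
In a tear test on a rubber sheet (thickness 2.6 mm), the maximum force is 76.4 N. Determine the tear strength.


Tear strength = force / thickness
= 76.4 / 2.6
= 29.38 N/mm

29.38 N/mm


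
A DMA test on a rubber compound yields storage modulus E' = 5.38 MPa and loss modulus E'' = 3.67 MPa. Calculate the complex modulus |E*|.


|E*| = sqrt(E'^2 + E''^2)
= sqrt(5.38^2 + 3.67^2)
= sqrt(28.9444 + 13.4689)
= 6.513 MPa

6.513 MPa


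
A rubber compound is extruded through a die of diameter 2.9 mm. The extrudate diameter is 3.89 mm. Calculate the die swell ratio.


Die swell ratio = D_extrudate / D_die
= 3.89 / 2.9
= 1.341

Die swell = 1.341


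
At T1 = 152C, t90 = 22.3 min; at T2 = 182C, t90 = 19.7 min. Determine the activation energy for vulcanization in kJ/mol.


T1 = 425.15 K, T2 = 455.15 K
1/T1 - 1/T2 = 1.5503e-04
ln(t1/t2) = ln(22.3/19.7) = 0.1240
Ea = 8.314 * 0.1240 / 1.5503e-04 = 6648.0647 J/mol
Ea = 6.65 kJ/mol

6.65 kJ/mol


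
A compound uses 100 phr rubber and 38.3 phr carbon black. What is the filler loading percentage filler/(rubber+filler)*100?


Filler % = filler / (rubber + filler) * 100
= 38.3 / (100 + 38.3) * 100
= 38.3 / 138.3 * 100
= 27.69%

27.69%


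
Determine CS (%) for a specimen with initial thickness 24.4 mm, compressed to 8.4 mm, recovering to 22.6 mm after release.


CS = (t0 - recovered) / (t0 - ts) * 100
= (24.4 - 22.6) / (24.4 - 8.4) * 100
= 1.8 / 16.0 * 100
= 11.2%

11.2%


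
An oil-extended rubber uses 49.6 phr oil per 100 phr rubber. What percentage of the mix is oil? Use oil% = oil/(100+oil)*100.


Oil % = oil / (100 + oil) * 100
= 49.6 / (100 + 49.6) * 100
= 49.6 / 149.6 * 100
= 33.16%

33.16%


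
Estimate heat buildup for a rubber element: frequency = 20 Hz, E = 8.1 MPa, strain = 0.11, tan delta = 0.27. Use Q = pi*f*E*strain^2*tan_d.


Q = pi * f * E * strain^2 * tan_d
= pi * 20 * 8.1 * 0.11^2 * 0.27
= pi * 20 * 8.1 * 0.0121 * 0.27
= 1.6627

Q = 1.6627


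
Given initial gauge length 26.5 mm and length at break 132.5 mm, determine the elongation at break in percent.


Elongation = (Lf - L0) / L0 * 100
= (132.5 - 26.5) / 26.5 * 100
= 106.0 / 26.5 * 100
= 400.0%

400.0%


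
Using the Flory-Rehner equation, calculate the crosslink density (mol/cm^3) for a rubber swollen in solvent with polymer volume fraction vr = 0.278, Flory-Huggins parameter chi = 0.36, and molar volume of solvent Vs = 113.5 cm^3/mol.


ln(1 - vr) = ln(1 - 0.278) = -0.3257
Numerator = -((-0.3257) + 0.278 + 0.36 * 0.278^2) = 0.0199
Denominator = 113.5 * (0.278^(1/3) - 0.278/2) = 58.2995
nu = 0.0199 / 58.2995 = 3.4148e-04 mol/cm^3

3.4148e-04 mol/cm^3


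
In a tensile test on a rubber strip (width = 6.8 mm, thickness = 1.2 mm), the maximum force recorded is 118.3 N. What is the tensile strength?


Area = width * thickness = 6.8 * 1.2 = 8.16 mm^2
TS = force / area = 118.3 / 8.16 = 14.5 MPa

14.5 MPa


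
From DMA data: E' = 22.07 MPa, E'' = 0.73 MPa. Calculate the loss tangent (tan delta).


tan delta = E'' / E'
= 0.73 / 22.07
= 0.0331

tan delta = 0.0331


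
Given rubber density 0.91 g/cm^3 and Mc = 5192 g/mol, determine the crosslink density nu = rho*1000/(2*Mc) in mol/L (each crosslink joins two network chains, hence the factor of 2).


nu = rho * 1000 / (2 * Mc)
nu = 0.91 * 1000 / (2 * 5192)
nu = 910.0 / 10384
nu = 0.0876 mol/L

0.0876 mol/L


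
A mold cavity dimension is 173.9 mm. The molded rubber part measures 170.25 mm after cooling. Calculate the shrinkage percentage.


Shrinkage = (mold - part) / mold * 100
= (173.9 - 170.25) / 173.9 * 100
= 3.65 / 173.9 * 100
= 2.1%

2.1%


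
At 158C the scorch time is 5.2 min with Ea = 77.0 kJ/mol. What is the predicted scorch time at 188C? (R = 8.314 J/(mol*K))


Convert temperatures: T1 = 158 + 273.15 = 431.15 K, T2 = 188 + 273.15 = 461.15 K
ts2_new = 5.2 * exp(77000 / 8.314 * (1/461.15 - 1/431.15))
1/T2 - 1/T1 = -1.5089e-04
ts2_new = 1.29 min

1.29 min


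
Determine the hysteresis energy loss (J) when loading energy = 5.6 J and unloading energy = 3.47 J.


Hysteresis loss = loading - unloading
= 5.6 - 3.47
= 2.13 J

2.13 J


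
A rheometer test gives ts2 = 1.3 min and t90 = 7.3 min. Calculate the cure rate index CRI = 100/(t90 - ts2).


CRI = 100 / (t90 - ts2)
= 100 / (7.3 - 1.3)
= 100 / 6.0
= 16.67 min^-1

16.67 min^-1


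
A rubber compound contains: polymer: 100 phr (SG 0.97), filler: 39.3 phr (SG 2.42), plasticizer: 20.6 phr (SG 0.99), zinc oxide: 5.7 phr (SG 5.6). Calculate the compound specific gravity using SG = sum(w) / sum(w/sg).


Sum of weights = 165.6
Volume contributions:
  polymer: 100/0.97 = 103.0928
  filler: 39.3/2.42 = 16.2397
  plasticizer: 20.6/0.99 = 20.8081
  zinc oxide: 5.7/5.6 = 1.0179
Sum of volumes = 141.1584
SG = 165.6 / 141.1584 = 1.173

SG = 1.173


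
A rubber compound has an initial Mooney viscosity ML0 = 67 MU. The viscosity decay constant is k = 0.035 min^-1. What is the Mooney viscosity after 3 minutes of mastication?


ML = ML0 * exp(-k * t)
ML = 67 * exp(-0.035 * 3)
ML = 67 * 0.9003
ML = 60.32 MU

60.32 MU


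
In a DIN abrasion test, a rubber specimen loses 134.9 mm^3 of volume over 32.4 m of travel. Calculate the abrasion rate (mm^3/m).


Rate = volume_loss / distance
= 134.9 / 32.4
= 4.164 mm^3/m

4.164 mm^3/m


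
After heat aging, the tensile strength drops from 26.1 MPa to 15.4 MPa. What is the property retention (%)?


Retention = aged / original * 100
= 15.4 / 26.1 * 100
= 59.0%

59.0%


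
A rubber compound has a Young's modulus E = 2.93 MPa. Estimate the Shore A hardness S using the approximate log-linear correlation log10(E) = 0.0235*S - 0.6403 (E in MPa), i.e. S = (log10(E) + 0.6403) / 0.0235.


log10(E) = 0.0235*S - 0.6403  =>  S = (log10(E) + 0.6403) / 0.0235
log10(2.93) = 0.466868
S = (0.466868 + 0.6403) / 0.0235 = 1.107168 / 0.0235
S = 47.1

Shore A = 47.1


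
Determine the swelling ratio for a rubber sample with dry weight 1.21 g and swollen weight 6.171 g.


Q = W_swollen / W_dry
Q = 6.171 / 1.21
Q = 5.1

Q = 5.1


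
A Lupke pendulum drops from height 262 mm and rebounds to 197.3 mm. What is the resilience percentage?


Resilience = h_rebound / h_drop * 100
= 197.3 / 262 * 100
= 75.3%

75.3%


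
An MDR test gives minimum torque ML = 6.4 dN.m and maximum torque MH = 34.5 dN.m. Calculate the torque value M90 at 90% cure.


M90 = ML + 0.9 * (MH - ML)
M90 = 6.4 + 0.9 * (34.5 - 6.4)
M90 = 6.4 + 0.9 * 28.1
M90 = 31.69 dN.m

31.69 dN.m


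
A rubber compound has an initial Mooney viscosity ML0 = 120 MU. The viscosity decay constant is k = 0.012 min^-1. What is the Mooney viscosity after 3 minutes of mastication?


ML = ML0 * exp(-k * t)
ML = 120 * exp(-0.012 * 3)
ML = 120 * 0.9646
ML = 115.76 MU

115.76 MU


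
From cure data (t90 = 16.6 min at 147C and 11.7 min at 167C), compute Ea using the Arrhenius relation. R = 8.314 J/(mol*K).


T1 = 420.15 K, T2 = 440.15 K
1/T1 - 1/T2 = 1.0815e-04
ln(t1/t2) = ln(16.6/11.7) = 0.3498
Ea = 8.314 * 0.3498 / 1.0815e-04 = 26891.9381 J/mol
Ea = 26.89 kJ/mol

26.89 kJ/mol


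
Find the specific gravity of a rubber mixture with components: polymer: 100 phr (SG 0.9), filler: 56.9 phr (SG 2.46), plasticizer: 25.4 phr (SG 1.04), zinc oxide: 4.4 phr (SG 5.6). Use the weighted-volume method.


Sum of weights = 186.7
Volume contributions:
  polymer: 100/0.9 = 111.1111
  filler: 56.9/2.46 = 23.1301
  plasticizer: 25.4/1.04 = 24.4231
  zinc oxide: 4.4/5.6 = 0.7857
Sum of volumes = 159.4500
SG = 186.7 / 159.4500 = 1.171

SG = 1.171


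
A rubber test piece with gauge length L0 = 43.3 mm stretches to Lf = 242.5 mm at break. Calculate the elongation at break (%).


Elongation = (Lf - L0) / L0 * 100
= (242.5 - 43.3) / 43.3 * 100
= 199.2 / 43.3 * 100
= 460.0%

460.0%


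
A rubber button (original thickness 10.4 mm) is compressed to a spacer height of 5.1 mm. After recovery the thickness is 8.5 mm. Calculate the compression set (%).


CS = (t0 - recovered) / (t0 - ts) * 100
= (10.4 - 8.5) / (10.4 - 5.1) * 100
= 1.9 / 5.3 * 100
= 35.8%

35.8%


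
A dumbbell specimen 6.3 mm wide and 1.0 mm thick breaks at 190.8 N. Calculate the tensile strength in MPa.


Area = width * thickness = 6.3 * 1.0 = 6.3 mm^2
TS = force / area = 190.8 / 6.3 = 30.29 MPa

30.29 MPa


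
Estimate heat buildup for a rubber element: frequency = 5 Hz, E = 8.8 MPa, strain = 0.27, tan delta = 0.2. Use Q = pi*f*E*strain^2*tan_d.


Q = pi * f * E * strain^2 * tan_d
= pi * 5 * 8.8 * 0.27^2 * 0.2
= pi * 5 * 8.8 * 0.0729 * 0.2
= 2.0154

Q = 2.0154


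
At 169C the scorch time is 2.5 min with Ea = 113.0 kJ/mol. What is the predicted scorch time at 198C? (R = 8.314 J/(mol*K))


Convert temperatures: T1 = 169 + 273.15 = 442.15 K, T2 = 198 + 273.15 = 471.15 K
ts2_new = 2.5 * exp(113000 / 8.314 * (1/471.15 - 1/442.15))
1/T2 - 1/T1 = -1.3921e-04
ts2_new = 0.38 min

0.38 min


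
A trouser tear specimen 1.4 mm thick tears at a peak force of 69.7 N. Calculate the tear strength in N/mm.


Tear strength = force / thickness
= 69.7 / 1.4
= 49.79 N/mm

49.79 N/mm


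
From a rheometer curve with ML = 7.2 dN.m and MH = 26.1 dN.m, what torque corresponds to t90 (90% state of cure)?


M90 = ML + 0.9 * (MH - ML)
M90 = 7.2 + 0.9 * (26.1 - 7.2)
M90 = 7.2 + 0.9 * 18.9
M90 = 24.21 dN.m

24.21 dN.m


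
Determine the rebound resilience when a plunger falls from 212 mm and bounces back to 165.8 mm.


Resilience = h_rebound / h_drop * 100
= 165.8 / 212 * 100
= 78.2%

78.2%


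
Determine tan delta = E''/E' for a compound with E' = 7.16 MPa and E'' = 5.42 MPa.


tan delta = E'' / E'
= 5.42 / 7.16
= 0.757

tan delta = 0.757


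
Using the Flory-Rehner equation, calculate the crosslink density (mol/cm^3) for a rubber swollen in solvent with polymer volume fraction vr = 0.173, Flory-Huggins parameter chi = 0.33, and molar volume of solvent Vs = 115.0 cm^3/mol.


ln(1 - vr) = ln(1 - 0.173) = -0.1900
Numerator = -((-0.1900) + 0.173 + 0.33 * 0.173^2) = 0.0071
Denominator = 115.0 * (0.173^(1/3) - 0.173/2) = 54.1311
nu = 0.0071 / 54.1311 = 1.3068e-04 mol/cm^3

1.3068e-04 mol/cm^3


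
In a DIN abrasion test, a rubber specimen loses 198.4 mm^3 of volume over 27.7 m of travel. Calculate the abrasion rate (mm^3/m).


Rate = volume_loss / distance
= 198.4 / 27.7
= 7.162 mm^3/m

7.162 mm^3/m


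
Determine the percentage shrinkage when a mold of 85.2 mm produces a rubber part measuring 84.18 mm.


Shrinkage = (mold - part) / mold * 100
= (85.2 - 84.18) / 85.2 * 100
= 1.02 / 85.2 * 100
= 1.2%

1.2%


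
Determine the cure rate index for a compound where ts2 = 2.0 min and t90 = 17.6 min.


CRI = 100 / (t90 - ts2)
= 100 / (17.6 - 2.0)
= 100 / 15.6
= 6.41 min^-1

6.41 min^-1


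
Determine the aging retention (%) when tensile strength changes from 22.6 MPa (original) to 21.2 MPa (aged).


Retention = aged / original * 100
= 21.2 / 22.6 * 100
= 93.8%

93.8%


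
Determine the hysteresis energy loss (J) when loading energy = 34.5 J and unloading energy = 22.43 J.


Hysteresis loss = loading - unloading
= 34.5 - 22.43
= 12.07 J

12.07 J


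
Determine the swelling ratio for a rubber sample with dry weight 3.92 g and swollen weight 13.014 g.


Q = W_swollen / W_dry
Q = 13.014 / 3.92
Q = 3.32

Q = 3.32


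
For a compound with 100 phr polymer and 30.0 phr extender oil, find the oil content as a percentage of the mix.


Oil % = oil / (100 + oil) * 100
= 30.0 / (100 + 30.0) * 100
= 30.0 / 130.0 * 100
= 23.08%

23.08%


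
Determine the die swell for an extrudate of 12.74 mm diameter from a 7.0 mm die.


Die swell ratio = D_extrudate / D_die
= 12.74 / 7.0
= 1.82

Die swell = 1.82


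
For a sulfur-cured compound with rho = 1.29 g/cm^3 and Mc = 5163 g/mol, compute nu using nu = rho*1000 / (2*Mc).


nu = rho * 1000 / (2 * Mc)
nu = 1.29 * 1000 / (2 * 5163)
nu = 1290.0 / 10326
nu = 0.1249 mol/L

0.1249 mol/L


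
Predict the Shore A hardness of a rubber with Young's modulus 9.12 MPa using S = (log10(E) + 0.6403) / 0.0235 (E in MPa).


log10(E) = 0.0235*S - 0.6403  =>  S = (log10(E) + 0.6403) / 0.0235
log10(9.12) = 0.959995
S = (0.959995 + 0.6403) / 0.0235 = 1.600295 / 0.0235
S = 68.1

Shore A = 68.1


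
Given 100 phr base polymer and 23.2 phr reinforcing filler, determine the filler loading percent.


Filler % = filler / (rubber + filler) * 100
= 23.2 / (100 + 23.2) * 100
= 23.2 / 123.2 * 100
= 18.83%

18.83%


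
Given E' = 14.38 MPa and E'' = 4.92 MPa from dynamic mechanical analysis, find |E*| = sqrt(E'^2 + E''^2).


|E*| = sqrt(E'^2 + E''^2)
= sqrt(14.38^2 + 4.92^2)
= sqrt(206.7844 + 24.2064)
= 15.198 MPa

15.198 MPa


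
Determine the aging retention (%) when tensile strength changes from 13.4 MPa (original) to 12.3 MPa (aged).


Retention = aged / original * 100
= 12.3 / 13.4 * 100
= 91.8%

91.8%


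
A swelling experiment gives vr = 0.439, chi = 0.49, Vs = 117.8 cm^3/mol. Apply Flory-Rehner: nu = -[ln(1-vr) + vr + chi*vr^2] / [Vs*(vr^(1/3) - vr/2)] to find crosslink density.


ln(1 - vr) = ln(1 - 0.439) = -0.5780
Numerator = -((-0.5780) + 0.439 + 0.49 * 0.439^2) = 0.0446
Denominator = 117.8 * (0.439^(1/3) - 0.439/2) = 63.6725
nu = 0.0446 / 63.6725 = 7.0048e-04 mol/cm^3

7.0048e-04 mol/cm^3


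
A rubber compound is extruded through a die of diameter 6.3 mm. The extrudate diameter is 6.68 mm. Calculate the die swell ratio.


Die swell ratio = D_extrudate / D_die
= 6.68 / 6.3
= 1.06

Die swell = 1.06


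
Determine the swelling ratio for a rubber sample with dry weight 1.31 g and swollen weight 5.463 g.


Q = W_swollen / W_dry
Q = 5.463 / 1.31
Q = 4.17

Q = 4.17


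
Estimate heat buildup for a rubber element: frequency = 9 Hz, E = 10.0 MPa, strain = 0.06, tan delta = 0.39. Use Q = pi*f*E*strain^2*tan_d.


Q = pi * f * E * strain^2 * tan_d
= pi * 9 * 10.0 * 0.06^2 * 0.39
= pi * 9 * 10.0 * 0.0036 * 0.39
= 0.3970

Q = 0.3970


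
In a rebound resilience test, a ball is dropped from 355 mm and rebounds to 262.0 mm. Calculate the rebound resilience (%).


Resilience = h_rebound / h_drop * 100
= 262.0 / 355 * 100
= 73.8%

73.8%


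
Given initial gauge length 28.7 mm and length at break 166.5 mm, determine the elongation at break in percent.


Elongation = (Lf - L0) / L0 * 100
= (166.5 - 28.7) / 28.7 * 100
= 137.8 / 28.7 * 100
= 480.1%

480.1%


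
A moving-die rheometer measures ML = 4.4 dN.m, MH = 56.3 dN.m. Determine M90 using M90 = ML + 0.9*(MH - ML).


M90 = ML + 0.9 * (MH - ML)
M90 = 4.4 + 0.9 * (56.3 - 4.4)
M90 = 4.4 + 0.9 * 51.9
M90 = 51.11 dN.m

51.11 dN.m


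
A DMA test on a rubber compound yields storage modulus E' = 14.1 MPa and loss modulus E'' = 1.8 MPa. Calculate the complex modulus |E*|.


|E*| = sqrt(E'^2 + E''^2)
= sqrt(14.1^2 + 1.8^2)
= sqrt(198.8100 + 3.2400)
= 14.214 MPa

14.214 MPa


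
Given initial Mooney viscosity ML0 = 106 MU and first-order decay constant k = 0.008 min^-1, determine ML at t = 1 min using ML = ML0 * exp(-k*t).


ML = ML0 * exp(-k * t)
ML = 106 * exp(-0.008 * 1)
ML = 106 * 0.9920
ML = 105.16 MU

105.16 MU


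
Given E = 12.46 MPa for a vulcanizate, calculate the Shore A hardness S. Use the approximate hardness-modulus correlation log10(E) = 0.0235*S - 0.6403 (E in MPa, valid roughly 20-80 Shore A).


log10(E) = 0.0235*S - 0.6403  =>  S = (log10(E) + 0.6403) / 0.0235
log10(12.46) = 1.095518
S = (1.095518 + 0.6403) / 0.0235 = 1.735818 / 0.0235
S = 73.9

Shore A = 73.9


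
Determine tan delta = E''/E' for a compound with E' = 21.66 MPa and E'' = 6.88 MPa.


tan delta = E'' / E'
= 6.88 / 21.66
= 0.3176

tan delta = 0.3176


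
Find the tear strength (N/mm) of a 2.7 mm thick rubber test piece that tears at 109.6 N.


Tear strength = force / thickness
= 109.6 / 2.7
= 40.59 N/mm

40.59 N/mm


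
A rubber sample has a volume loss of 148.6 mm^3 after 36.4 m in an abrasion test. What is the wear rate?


Rate = volume_loss / distance
= 148.6 / 36.4
= 4.082 mm^3/m

4.082 mm^3/m


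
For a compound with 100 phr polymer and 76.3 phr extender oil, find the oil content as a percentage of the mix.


Oil % = oil / (100 + oil) * 100
= 76.3 / (100 + 76.3) * 100
= 76.3 / 176.3 * 100
= 43.28%

43.28%


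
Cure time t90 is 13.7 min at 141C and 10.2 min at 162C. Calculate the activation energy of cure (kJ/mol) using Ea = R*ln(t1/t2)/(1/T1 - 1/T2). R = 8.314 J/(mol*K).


T1 = 414.15 K, T2 = 435.15 K
1/T1 - 1/T2 = 1.1653e-04
ln(t1/t2) = ln(13.7/10.2) = 0.2950
Ea = 8.314 * 0.2950 / 1.1653e-04 = 21048.5090 J/mol
Ea = 21.05 kJ/mol

21.05 kJ/mol


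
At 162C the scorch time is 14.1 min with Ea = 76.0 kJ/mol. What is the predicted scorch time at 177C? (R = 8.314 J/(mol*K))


Convert temperatures: T1 = 162 + 273.15 = 435.15 K, T2 = 177 + 273.15 = 450.15 K
ts2_new = 14.1 * exp(76000 / 8.314 * (1/450.15 - 1/435.15))
1/T2 - 1/T1 = -7.6576e-05
ts2_new = 7.0 min

7.0 min


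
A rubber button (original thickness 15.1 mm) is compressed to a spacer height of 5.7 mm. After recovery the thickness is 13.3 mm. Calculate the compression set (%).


CS = (t0 - recovered) / (t0 - ts) * 100
= (15.1 - 13.3) / (15.1 - 5.7) * 100
= 1.8 / 9.4 * 100
= 19.1%

19.1%


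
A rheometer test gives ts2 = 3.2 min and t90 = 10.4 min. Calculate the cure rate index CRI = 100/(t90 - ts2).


CRI = 100 / (t90 - ts2)
= 100 / (10.4 - 3.2)
= 100 / 7.2
= 13.89 min^-1

13.89 min^-1


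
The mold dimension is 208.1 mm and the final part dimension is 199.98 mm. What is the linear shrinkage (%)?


Shrinkage = (mold - part) / mold * 100
= (208.1 - 199.98) / 208.1 * 100
= 8.12 / 208.1 * 100
= 3.9%

3.9%


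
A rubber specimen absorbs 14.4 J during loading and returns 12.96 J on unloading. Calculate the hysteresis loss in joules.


Hysteresis loss = loading - unloading
= 14.4 - 12.96
= 1.44 J

1.44 J


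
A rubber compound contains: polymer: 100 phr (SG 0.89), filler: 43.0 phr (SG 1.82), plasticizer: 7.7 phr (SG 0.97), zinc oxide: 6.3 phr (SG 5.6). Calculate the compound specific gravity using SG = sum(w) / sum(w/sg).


Sum of weights = 157.0
Volume contributions:
  polymer: 100/0.89 = 112.3596
  filler: 43.0/1.82 = 23.6264
  plasticizer: 7.7/0.97 = 7.9381
  zinc oxide: 6.3/5.6 = 1.1250
Sum of volumes = 145.0491
SG = 157.0 / 145.0491 = 1.082

SG = 1.082


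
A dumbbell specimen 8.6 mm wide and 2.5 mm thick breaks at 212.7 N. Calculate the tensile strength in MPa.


Area = width * thickness = 8.6 * 2.5 = 21.5 mm^2
TS = force / area = 212.7 / 21.5 = 9.89 MPa

9.89 MPa


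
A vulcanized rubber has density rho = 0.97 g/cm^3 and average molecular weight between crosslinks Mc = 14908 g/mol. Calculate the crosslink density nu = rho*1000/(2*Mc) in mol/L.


nu = rho * 1000 / (2 * Mc)
nu = 0.97 * 1000 / (2 * 14908)
nu = 970.0 / 29816
nu = 0.0325 mol/L

0.0325 mol/L


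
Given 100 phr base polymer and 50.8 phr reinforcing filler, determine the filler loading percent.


Filler % = filler / (rubber + filler) * 100
= 50.8 / (100 + 50.8) * 100
= 50.8 / 150.8 * 100
= 33.69%

33.69%


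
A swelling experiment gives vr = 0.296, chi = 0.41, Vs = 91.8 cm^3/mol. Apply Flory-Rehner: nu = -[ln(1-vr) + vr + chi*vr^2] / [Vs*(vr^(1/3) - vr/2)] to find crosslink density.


ln(1 - vr) = ln(1 - 0.296) = -0.3510
Numerator = -((-0.3510) + 0.296 + 0.41 * 0.296^2) = 0.0191
Denominator = 91.8 * (0.296^(1/3) - 0.296/2) = 47.5932
nu = 0.0191 / 47.5932 = 4.0036e-04 mol/cm^3

4.0036e-04 mol/cm^3


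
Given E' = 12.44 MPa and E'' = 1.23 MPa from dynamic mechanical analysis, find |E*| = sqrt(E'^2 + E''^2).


|E*| = sqrt(E'^2 + E''^2)
= sqrt(12.44^2 + 1.23^2)
= sqrt(154.7536 + 1.5129)
= 12.501 MPa

12.501 MPa


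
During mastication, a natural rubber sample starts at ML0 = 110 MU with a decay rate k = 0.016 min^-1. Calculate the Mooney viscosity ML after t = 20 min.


ML = ML0 * exp(-k * t)
ML = 110 * exp(-0.016 * 20)
ML = 110 * 0.7261
ML = 79.88 MU

79.88 MU


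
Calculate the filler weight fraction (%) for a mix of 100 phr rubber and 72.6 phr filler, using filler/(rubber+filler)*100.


Filler % = filler / (rubber + filler) * 100
= 72.6 / (100 + 72.6) * 100
= 72.6 / 172.6 * 100
= 42.06%

42.06%


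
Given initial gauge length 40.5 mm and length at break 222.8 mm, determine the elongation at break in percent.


Elongation = (Lf - L0) / L0 * 100
= (222.8 - 40.5) / 40.5 * 100
= 182.3 / 40.5 * 100
= 450.1%

450.1%


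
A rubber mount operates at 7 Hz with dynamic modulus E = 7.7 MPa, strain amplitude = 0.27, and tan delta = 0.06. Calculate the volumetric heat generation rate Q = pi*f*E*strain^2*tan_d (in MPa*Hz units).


Q = pi * f * E * strain^2 * tan_d
= pi * 7 * 7.7 * 0.27^2 * 0.06
= pi * 7 * 7.7 * 0.0729 * 0.06
= 0.7407

Q = 0.7407


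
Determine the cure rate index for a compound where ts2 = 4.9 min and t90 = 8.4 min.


CRI = 100 / (t90 - ts2)
= 100 / (8.4 - 4.9)
= 100 / 3.5
= 28.57 min^-1

28.57 min^-1


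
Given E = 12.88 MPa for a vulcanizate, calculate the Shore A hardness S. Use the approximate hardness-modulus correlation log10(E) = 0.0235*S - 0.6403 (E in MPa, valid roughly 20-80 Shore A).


log10(E) = 0.0235*S - 0.6403  =>  S = (log10(E) + 0.6403) / 0.0235
log10(12.88) = 1.109916
S = (1.109916 + 0.6403) / 0.0235 = 1.750216 / 0.0235
S = 74.5

Shore A = 74.5


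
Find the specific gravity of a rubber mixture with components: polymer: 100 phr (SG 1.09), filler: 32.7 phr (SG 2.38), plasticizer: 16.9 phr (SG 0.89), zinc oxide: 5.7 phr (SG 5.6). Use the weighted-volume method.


Sum of weights = 155.3
Volume contributions:
  polymer: 100/1.09 = 91.7431
  filler: 32.7/2.38 = 13.7395
  plasticizer: 16.9/0.89 = 18.9888
  zinc oxide: 5.7/5.6 = 1.0179
Sum of volumes = 125.4892
SG = 155.3 / 125.4892 = 1.238

SG = 1.238


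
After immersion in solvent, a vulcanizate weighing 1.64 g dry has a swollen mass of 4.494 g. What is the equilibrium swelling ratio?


Q = W_swollen / W_dry
Q = 4.494 / 1.64
Q = 2.74

Q = 2.74


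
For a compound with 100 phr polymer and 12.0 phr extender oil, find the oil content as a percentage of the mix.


Oil % = oil / (100 + oil) * 100
= 12.0 / (100 + 12.0) * 100
= 12.0 / 112.0 * 100
= 10.71%

10.71%


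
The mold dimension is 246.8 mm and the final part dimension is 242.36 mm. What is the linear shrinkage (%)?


Shrinkage = (mold - part) / mold * 100
= (246.8 - 242.36) / 246.8 * 100
= 4.44 / 246.8 * 100
= 1.8%

1.8%


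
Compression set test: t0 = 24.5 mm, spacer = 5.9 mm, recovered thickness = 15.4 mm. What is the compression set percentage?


CS = (t0 - recovered) / (t0 - ts) * 100
= (24.5 - 15.4) / (24.5 - 5.9) * 100
= 9.1 / 18.6 * 100
= 48.9%

48.9%


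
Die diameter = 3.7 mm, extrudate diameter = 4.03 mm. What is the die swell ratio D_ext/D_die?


Die swell ratio = D_extrudate / D_die
= 4.03 / 3.7
= 1.089

Die swell = 1.089


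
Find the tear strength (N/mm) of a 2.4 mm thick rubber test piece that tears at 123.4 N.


Tear strength = force / thickness
= 123.4 / 2.4
= 51.42 N/mm

51.42 N/mm


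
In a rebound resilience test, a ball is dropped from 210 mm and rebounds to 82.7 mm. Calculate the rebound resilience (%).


Resilience = h_rebound / h_drop * 100
= 82.7 / 210 * 100
= 39.4%

39.4%


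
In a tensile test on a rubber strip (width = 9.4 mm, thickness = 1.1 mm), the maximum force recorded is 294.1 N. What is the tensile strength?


Area = width * thickness = 9.4 * 1.1 = 10.34 mm^2
TS = force / area = 294.1 / 10.34 = 28.44 MPa

28.44 MPa


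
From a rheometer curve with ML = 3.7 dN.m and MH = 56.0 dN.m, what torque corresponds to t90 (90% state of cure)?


M90 = ML + 0.9 * (MH - ML)
M90 = 3.7 + 0.9 * (56.0 - 3.7)
M90 = 3.7 + 0.9 * 52.3
M90 = 50.77 dN.m

50.77 dN.m


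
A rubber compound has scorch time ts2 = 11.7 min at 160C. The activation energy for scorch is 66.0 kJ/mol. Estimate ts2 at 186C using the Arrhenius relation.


Convert temperatures: T1 = 160 + 273.15 = 433.15 K, T2 = 186 + 273.15 = 459.15 K
ts2_new = 11.7 * exp(66000 / 8.314 * (1/459.15 - 1/433.15))
1/T2 - 1/T1 = -1.3073e-04
ts2_new = 4.14 min

4.14 min


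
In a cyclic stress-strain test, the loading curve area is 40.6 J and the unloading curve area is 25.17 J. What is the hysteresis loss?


Hysteresis loss = loading - unloading
= 40.6 - 25.17
= 15.43 J

15.43 J


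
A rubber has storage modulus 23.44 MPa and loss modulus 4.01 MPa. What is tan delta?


tan delta = E'' / E'
= 4.01 / 23.44
= 0.1711

tan delta = 0.1711


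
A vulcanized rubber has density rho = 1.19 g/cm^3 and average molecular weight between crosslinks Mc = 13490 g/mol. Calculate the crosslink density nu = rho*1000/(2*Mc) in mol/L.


nu = rho * 1000 / (2 * Mc)
nu = 1.19 * 1000 / (2 * 13490)
nu = 1190.0 / 26980
nu = 0.0441 mol/L

0.0441 mol/L


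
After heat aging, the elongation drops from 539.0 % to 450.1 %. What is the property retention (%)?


Retention = aged / original * 100
= 450.1 / 539.0 * 100
= 83.5%

83.5%


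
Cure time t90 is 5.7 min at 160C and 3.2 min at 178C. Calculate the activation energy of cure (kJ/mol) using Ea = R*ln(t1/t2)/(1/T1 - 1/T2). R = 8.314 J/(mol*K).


T1 = 433.15 K, T2 = 451.15 K
1/T1 - 1/T2 = 9.2111e-05
ln(t1/t2) = ln(5.7/3.2) = 0.5773
Ea = 8.314 * 0.5773 / 9.2111e-05 = 52108.6608 J/mol
Ea = 52.11 kJ/mol

52.11 kJ/mol


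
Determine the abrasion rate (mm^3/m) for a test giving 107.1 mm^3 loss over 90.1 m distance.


Rate = volume_loss / distance
= 107.1 / 90.1
= 1.189 mm^3/m

1.189 mm^3/m


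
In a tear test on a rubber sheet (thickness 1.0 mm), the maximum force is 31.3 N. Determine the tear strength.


Tear strength = force / thickness
= 31.3 / 1.0
= 31.3 N/mm

31.3 N/mm


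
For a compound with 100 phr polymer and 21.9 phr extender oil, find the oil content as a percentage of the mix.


Oil % = oil / (100 + oil) * 100
= 21.9 / (100 + 21.9) * 100
= 21.9 / 121.9 * 100
= 17.97%

17.97%


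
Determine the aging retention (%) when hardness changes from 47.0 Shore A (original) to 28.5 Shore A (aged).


Retention = aged / original * 100
= 28.5 / 47.0 * 100
= 60.6%

60.6%


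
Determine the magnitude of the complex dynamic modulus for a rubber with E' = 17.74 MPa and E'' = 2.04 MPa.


|E*| = sqrt(E'^2 + E''^2)
= sqrt(17.74^2 + 2.04^2)
= sqrt(314.7076 + 4.1616)
= 17.857 MPa

17.857 MPa


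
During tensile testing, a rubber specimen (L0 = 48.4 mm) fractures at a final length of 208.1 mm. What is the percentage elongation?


Elongation = (Lf - L0) / L0 * 100
= (208.1 - 48.4) / 48.4 * 100
= 159.7 / 48.4 * 100
= 330.0%

330.0%


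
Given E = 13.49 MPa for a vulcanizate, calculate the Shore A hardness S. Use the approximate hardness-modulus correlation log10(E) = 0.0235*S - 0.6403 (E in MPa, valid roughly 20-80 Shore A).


log10(E) = 0.0235*S - 0.6403  =>  S = (log10(E) + 0.6403) / 0.0235
log10(13.49) = 1.130012
S = (1.130012 + 0.6403) / 0.0235 = 1.770312 / 0.0235
S = 75.3

Shore A = 75.3


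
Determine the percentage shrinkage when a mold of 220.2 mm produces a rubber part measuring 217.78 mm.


Shrinkage = (mold - part) / mold * 100
= (220.2 - 217.78) / 220.2 * 100
= 2.42 / 220.2 * 100
= 1.1%

1.1%


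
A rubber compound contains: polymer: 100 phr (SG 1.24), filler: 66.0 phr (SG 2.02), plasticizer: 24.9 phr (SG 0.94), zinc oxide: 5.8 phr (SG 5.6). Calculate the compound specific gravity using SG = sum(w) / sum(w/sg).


Sum of weights = 196.7
Volume contributions:
  polymer: 100/1.24 = 80.6452
  filler: 66.0/2.02 = 32.6733
  plasticizer: 24.9/0.94 = 26.4894
  zinc oxide: 5.8/5.6 = 1.0357
Sum of volumes = 140.8435
SG = 196.7 / 140.8435 = 1.397

SG = 1.397
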